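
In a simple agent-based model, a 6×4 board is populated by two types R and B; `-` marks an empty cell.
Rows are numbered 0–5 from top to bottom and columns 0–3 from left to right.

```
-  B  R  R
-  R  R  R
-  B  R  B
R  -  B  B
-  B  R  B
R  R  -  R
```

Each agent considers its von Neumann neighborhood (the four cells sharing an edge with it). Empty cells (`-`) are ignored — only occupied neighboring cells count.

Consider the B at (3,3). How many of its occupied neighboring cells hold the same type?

Occupied neighbors of (3,3): (2,3)=B, (4,3)=B, (3,2)=B.
Same type (B): 3 of 3.

3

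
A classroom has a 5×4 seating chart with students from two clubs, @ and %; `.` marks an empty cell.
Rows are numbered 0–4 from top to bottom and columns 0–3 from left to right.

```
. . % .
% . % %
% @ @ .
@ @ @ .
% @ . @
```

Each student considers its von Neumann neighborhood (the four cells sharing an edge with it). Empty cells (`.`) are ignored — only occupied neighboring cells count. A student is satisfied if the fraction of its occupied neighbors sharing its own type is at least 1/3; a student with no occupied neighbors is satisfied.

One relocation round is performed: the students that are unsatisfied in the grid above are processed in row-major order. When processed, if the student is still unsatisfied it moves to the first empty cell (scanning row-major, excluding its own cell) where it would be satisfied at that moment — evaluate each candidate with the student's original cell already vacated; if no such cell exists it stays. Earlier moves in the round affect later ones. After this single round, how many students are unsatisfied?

0

Initially unsatisfied (in order): (4,0).
  (4,0) → (0,0).
Resulting grid:
% . % .
% . % %
% @ @ .
@ @ @ .
. @ . @
All satisfied now.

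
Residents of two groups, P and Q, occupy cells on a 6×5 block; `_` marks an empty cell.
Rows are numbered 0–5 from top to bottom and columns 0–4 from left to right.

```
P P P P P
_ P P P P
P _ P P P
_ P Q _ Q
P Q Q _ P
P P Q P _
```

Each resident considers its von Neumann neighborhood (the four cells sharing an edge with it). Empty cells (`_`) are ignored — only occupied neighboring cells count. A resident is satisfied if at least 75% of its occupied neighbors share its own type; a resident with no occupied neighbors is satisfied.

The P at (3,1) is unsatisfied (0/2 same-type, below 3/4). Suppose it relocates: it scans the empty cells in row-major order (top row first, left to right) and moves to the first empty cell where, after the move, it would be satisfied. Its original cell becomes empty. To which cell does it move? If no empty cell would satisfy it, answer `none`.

(1,0)

Vacating (3,1). Empty cells in order:
  (1,0): 3/3 same-type → satisfied — stop here.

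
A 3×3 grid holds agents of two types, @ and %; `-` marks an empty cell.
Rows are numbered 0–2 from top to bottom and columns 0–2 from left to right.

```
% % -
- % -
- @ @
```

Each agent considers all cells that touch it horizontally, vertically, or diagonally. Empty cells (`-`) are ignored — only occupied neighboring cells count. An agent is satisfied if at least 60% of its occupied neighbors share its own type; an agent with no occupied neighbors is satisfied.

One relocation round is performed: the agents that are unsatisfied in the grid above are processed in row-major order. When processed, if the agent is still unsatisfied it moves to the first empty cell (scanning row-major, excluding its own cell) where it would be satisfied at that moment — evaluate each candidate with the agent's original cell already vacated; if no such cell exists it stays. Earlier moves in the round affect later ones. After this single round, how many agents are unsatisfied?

Initially unsatisfied (in order): (1,1), (2,1), (2,2).
  (1,1) → (0,2).
  (2,1): now satisfied by earlier moves; stays.
  (2,2): now satisfied by earlier moves; stays.
Resulting grid:
% % %
- - -
- @ @
All satisfied now.

0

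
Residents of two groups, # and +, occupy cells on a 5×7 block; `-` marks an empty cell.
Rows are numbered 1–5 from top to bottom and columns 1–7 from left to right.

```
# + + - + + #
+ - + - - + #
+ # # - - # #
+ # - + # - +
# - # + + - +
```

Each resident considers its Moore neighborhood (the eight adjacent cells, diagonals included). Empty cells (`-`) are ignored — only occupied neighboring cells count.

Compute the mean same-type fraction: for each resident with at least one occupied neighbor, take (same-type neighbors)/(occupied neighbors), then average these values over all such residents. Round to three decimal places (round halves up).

(1,1)# 0/2
(1,2)+ 3/4
(1,3)+ 2/2
(1,5)+ 2/2
(1,6)+ 2/4
(1,7)# 1/3
(2,1)+ 2/4
(2,3)+ 2/4
(2,6)+ 2/6
(2,7)# 3/5
(3,1)+ 2/4
(3,2)# 2/6
(3,3)# 2/4
(3,6)# 3/5
(3,7)# 2/4
(4,1)+ 1/4
(4,2)# 4/6
(4,4)+ 2/5
(4,5)# 1/4
(4,7)+ 1/3
(5,1)# 1/2
(5,3)# 1/3
(5,4)+ 2/4
(5,5)+ 2/3
(5,7)+ 1/1
Sum over 25 residents: 0/2 + 3/4 + 2/2 + 2/2 + 2/4 + 1/3 + 2/4 + 2/4 + 2/6 + 3/5 + 2/4 + 2/6 + 2/4 + 3/5 + 2/4 + 1/4 + 4/6 + 2/5 + 1/4 + 1/3 + 1/2 + 1/3 + 2/4 + 2/3 + 1/1 = 257/20; mean = 257/20 ÷ 25 = 257/500 = 0.514 → 0.514.

0.514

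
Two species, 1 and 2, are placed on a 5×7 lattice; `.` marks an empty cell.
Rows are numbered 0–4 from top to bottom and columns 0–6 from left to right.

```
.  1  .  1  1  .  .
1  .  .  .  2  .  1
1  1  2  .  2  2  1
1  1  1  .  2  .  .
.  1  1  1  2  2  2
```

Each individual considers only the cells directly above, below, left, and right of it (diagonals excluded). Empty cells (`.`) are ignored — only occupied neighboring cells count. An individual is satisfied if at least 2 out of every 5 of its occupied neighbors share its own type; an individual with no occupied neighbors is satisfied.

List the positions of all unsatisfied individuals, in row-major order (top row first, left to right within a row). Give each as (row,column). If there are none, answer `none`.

(2,2)

Row 0: (0,1)1 0/0 ok · (0,3)1 1/1 ok · (0,4)1 1/2 ok
Row 1: (1,0)1 1/1 ok · (1,4)2 1/2 ok · (1,6)1 1/1 ok
Row 2: (2,0)1 3/3 ok · (2,1)1 2/3 ok · (2,2)2 0/2 unhappy · (2,4)2 3/3 ok · (2,5)2 1/2 ok · (2,6)1 1/2 ok
Row 3: (3,0)1 2/2 ok · (3,1)1 4/4 ok · (3,2)1 2/3 ok · (3,4)2 2/2 ok
Row 4: (4,1)1 2/2 ok · (4,2)1 3/3 ok · (4,3)1 1/2 ok · (4,4)2 2/3 ok · (4,5)2 2/2 ok · (4,6)2 1/1 ok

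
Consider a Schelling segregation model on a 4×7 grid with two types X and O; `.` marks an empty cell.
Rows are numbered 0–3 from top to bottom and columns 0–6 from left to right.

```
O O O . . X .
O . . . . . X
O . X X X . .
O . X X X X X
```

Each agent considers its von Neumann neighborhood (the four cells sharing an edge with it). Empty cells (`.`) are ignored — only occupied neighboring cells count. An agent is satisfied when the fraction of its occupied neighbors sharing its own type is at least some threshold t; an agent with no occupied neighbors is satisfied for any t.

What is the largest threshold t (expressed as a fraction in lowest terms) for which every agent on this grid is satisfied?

(0,0)O 2/2
(0,1)O 2/2
(0,2)O 1/1
(0,5)X — no occupied neighbors
(1,0)O 2/2
(1,6)X — no occupied neighbors
(2,0)O 2/2
(2,2)X 2/2
(2,3)X 3/3
(2,4)X 2/2
(3,0)O 1/1
(3,2)X 2/2
(3,3)X 3/3
(3,4)X 3/3
(3,5)X 2/2
(3,6)X 1/1
The smallest same-type fraction is 2/2 at (0,0), which reduces to 1/1. Any threshold above that leaves this agent unsatisfied.

1/1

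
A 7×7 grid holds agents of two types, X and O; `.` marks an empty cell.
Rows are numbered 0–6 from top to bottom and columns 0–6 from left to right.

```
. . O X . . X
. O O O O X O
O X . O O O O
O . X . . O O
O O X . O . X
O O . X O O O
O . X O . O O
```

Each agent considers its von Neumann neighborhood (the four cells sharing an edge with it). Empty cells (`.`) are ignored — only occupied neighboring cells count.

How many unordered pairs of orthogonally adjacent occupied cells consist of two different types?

14

Scan each occupied cell's neighbors to the right and below so each pair is counted once.
Row 0: O(0,2)–X(0,3)≠ O(0,2)–O(1,2)= X(0,3)–O(1,3)≠ X(0,6)–O(1,6)≠  → 3/4 unlike.
Row 1: O(1,1)–O(1,2)= O(1,1)–X(2,1)≠ O(1,2)–O(1,3)= O(1,3)–O(1,4)= O(1,3)–O(2,3)= O(1,4)–X(1,5)≠ O(1,4)–O(2,4)= X(1,5)–O(1,6)≠ X(1,5)–O(2,5)≠ O(1,6)–O(2,6)=  → 4/10 unlike.
Row 2: O(2,0)–X(2,1)≠ O(2,0)–O(3,0)= O(2,3)–O(2,4)= O(2,4)–O(2,5)= O(2,5)–O(2,6)= O(2,5)–O(3,5)= O(2,6)–O(3,6)=  → 1/7 unlike.
Row 3: O(3,0)–O(4,0)= X(3,2)–X(4,2)= O(3,5)–O(3,6)= O(3,6)–X(4,6)≠  → 1/4 unlike.
Row 4: O(4,0)–O(4,1)= O(4,0)–O(5,0)= O(4,1)–X(4,2)≠ O(4,1)–O(5,1)= O(4,4)–O(5,4)= X(4,6)–O(5,6)≠  → 2/6 unlike.
Row 5: O(5,0)–O(5,1)= O(5,0)–O(6,0)= X(5,3)–O(5,4)≠ X(5,3)–O(6,3)≠ O(5,4)–O(5,5)= O(5,5)–O(5,6)= O(5,5)–O(6,5)= O(5,6)–O(6,6)=  → 2/8 unlike.
Row 6: X(6,2)–O(6,3)≠ O(6,5)–O(6,6)=  → 1/2 unlike.
Total adjacent occupied pairs: 41; unlike-type pairs: 14.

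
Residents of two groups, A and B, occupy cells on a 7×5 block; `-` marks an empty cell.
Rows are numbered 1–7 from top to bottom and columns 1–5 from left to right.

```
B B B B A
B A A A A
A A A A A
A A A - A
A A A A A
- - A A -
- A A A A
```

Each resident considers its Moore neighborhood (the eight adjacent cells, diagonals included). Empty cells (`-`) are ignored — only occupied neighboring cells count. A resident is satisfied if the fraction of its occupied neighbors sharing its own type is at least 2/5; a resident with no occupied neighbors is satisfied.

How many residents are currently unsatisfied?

Row 1: (1,1)B 2/3 ✓ · (1,2)B 3/5 ✓ · (1,3)B 2/5 ✓ · (1,4)B 1/5 ✗ · (1,5)A 2/3 ✓
Row 2: (2,1)B 2/5 ✓ · (2,2)A 4/8 ✓ · (2,3)A 5/8 ✓ · (2,4)A 6/8 ✓ · (2,5)A 4/5 ✓
Row 3: (3,1)A 4/5 ✓ · (3,2)A 7/8 ✓ · (3,3)A 7/7 ✓ · (3,4)A 7/7 ✓ · (3,5)A 4/4 ✓
Row 4: (4,1)A 5/5 ✓ · (4,2)A 8/8 ✓ · (4,3)A 7/7 ✓ · (4,5)A 4/4 ✓
Row 5: (5,1)A 3/3 ✓ · (5,2)A 6/6 ✓ · (5,3)A 6/6 ✓ · (5,4)A 6/6 ✓ · (5,5)A 3/3 ✓
Row 6: (6,3)A 7/7 ✓ · (6,4)A 7/7 ✓
Row 7: (7,2)A 2/2 ✓ · (7,3)A 4/4 ✓ · (7,4)A 4/4 ✓ · (7,5)A 2/2 ✓
Unsatisfied: (1,4) — 1 in total.

1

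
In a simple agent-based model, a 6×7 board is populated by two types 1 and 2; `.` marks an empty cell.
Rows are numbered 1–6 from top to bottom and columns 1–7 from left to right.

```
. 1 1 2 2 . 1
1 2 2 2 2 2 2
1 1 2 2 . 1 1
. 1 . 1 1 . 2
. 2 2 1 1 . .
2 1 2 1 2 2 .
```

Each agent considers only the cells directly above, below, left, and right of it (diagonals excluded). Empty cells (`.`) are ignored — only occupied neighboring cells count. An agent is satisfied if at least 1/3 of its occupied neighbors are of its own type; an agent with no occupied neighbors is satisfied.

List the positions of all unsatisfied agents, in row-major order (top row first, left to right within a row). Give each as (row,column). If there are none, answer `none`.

(1,7), (2,2), (4,7), (6,1), (6,2)

(1,2)1 1/2 ✓
(1,3)1 1/3 ✓
(1,4)2 2/3 ✓
(1,5)2 2/2 ✓
(1,7)1 0/1 ✗
(2,1)1 1/2 ✓
(2,2)2 1/4 ✗
(2,3)2 3/4 ✓
(2,4)2 4/4 ✓
(2,5)2 3/3 ✓
(2,6)2 2/3 ✓
(2,7)2 1/3 ✓
(3,1)1 2/2 ✓
(3,2)1 2/4 ✓
(3,3)2 2/3 ✓
(3,4)2 2/3 ✓
(3,6)1 1/2 ✓
(3,7)1 1/3 ✓
(4,2)1 1/2 ✓
(4,4)1 2/3 ✓
(4,5)1 2/2 ✓
(4,7)2 0/1 ✗
(5,2)2 1/3 ✓
(5,3)2 2/3 ✓
(5,4)1 3/4 ✓
(5,5)1 2/3 ✓
(6,1)2 0/1 ✗
(6,2)1 0/3 ✗
(6,3)2 1/3 ✓
(6,4)1 1/3 ✓
(6,5)2 1/3 ✓
(6,6)2 1/1 ✓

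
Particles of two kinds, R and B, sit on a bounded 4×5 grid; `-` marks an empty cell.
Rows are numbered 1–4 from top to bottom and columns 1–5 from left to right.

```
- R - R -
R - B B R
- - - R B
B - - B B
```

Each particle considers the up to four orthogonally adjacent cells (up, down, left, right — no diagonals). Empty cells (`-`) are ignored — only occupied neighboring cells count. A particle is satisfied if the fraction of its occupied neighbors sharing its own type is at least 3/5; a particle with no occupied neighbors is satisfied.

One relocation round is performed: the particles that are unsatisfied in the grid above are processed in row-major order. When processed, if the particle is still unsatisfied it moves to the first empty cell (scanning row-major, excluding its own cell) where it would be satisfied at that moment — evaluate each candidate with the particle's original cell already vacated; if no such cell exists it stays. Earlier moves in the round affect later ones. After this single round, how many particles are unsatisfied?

1

Initially unsatisfied (in order): (1,4), (2,4), (2,5), (3,4), (3,5), (4,4).
  (1,4) → (1,1).
  (2,4) → (1,4).
  (2,5) → (2,2).
  (3,4) → (3,2).
  (3,5): now satisfied by earlier moves; stays.
  (4,4): now satisfied by earlier moves; stays.
Resulting grid:
R R - B -
R R B - -
- R - - B
B - - B B
Unsatisfied now: (2,3).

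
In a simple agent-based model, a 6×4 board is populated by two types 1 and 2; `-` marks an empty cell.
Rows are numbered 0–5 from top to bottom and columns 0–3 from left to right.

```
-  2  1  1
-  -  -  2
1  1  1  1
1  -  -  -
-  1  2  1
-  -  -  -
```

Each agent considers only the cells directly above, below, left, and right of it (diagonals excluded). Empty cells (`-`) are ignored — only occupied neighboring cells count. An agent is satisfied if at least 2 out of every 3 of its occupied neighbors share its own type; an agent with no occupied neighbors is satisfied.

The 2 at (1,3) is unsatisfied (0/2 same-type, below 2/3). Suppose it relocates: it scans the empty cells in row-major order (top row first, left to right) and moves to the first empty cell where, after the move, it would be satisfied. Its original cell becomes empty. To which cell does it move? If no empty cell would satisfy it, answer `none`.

(0,0)

Vacating (1,3). Empty cells in order:
  (0,0): 1/1 same-type → satisfied — stop here.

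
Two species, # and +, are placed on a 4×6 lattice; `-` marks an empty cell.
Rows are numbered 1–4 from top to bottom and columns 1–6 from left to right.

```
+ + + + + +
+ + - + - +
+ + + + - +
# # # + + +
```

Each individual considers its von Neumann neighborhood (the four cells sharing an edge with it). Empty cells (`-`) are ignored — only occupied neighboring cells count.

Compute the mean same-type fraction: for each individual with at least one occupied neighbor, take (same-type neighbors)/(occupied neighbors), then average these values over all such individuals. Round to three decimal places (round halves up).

(1,1)+ 2/2
(1,2)+ 3/3
(1,3)+ 2/2
(1,4)+ 3/3
(1,5)+ 2/2
(1,6)+ 2/2
(2,1)+ 3/3
(2,2)+ 3/3
(2,4)+ 2/2
(2,6)+ 2/2
(3,1)+ 2/3
(3,2)+ 3/4
(3,3)+ 2/3
(3,4)+ 3/3
(3,6)+ 2/2
(4,1)# 1/2
(4,2)# 2/3
(4,3)# 1/3
(4,4)+ 2/3
(4,5)+ 2/2
(4,6)+ 2/2
Sum over 21 individuals: 2/2 + 3/3 + 2/2 + 3/3 + 2/2 + 2/2 + 3/3 + 3/3 + 2/2 + 2/2 + 2/3 + 3/4 + 2/3 + 3/3 + 2/2 + 1/2 + 2/3 + 1/3 + 2/3 + 2/2 + 2/2 = 73/4; mean = 73/4 ÷ 21 = 73/84 = 0.869047… → 0.869.

0.869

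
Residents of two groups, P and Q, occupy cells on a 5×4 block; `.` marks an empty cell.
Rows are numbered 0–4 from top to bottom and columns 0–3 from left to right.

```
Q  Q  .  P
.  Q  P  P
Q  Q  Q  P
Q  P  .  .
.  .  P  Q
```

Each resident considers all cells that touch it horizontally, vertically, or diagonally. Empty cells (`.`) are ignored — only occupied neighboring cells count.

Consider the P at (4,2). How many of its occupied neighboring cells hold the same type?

1

Occupied neighbors of (4,2): (3,1)=P, (4,3)=Q.
Same type (P): 1 of 2.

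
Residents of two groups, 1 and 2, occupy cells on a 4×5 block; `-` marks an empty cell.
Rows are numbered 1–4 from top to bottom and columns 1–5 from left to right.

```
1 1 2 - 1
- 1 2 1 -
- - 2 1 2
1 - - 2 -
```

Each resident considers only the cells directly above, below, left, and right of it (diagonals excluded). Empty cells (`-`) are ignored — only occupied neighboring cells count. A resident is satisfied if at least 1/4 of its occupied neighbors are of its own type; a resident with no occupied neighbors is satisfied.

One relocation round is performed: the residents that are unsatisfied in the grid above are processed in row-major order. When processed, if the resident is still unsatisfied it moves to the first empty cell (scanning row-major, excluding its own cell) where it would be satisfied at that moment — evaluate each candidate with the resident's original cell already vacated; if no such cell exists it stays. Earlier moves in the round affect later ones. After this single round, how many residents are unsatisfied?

1

Initially unsatisfied (in order): (3,5), (4,4).
  (3,5) → (1,4).
  (4,4) → (3,2).
Resulting grid:
1 1 2 2 1
- 1 2 1 -
- 2 2 1 -
1 - - - -
Unsatisfied now: (1,5).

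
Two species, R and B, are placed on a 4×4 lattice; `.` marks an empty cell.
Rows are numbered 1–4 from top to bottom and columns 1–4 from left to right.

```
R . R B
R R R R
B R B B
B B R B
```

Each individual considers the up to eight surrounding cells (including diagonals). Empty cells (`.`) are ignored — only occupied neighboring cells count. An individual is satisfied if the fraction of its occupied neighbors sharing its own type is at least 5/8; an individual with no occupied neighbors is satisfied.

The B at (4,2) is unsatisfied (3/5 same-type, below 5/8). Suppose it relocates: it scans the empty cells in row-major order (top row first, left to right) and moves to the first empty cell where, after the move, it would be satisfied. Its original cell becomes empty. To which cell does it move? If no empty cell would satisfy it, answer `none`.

Vacating (4,2). Empty cells in order:
  (1,2): 0/5 same-type → still unsatisfied.

none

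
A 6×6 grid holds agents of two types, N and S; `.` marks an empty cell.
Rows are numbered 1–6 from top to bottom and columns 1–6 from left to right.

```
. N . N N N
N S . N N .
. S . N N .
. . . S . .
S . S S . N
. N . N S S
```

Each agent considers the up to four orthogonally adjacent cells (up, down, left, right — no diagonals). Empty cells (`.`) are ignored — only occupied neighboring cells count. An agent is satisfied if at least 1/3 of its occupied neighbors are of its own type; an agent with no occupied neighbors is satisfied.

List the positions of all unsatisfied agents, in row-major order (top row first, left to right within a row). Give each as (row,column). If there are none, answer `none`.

Row 1: (1,2)N 0/1 unhappy · (1,4)N 2/2 ok · (1,5)N 3/3 ok · (1,6)N 1/1 ok
Row 2: (2,1)N 0/1 unhappy · (2,2)S 1/3 ok · (2,4)N 3/3 ok · (2,5)N 3/3 ok
Row 3: (3,2)S 1/1 ok · (3,4)N 2/3 ok · (3,5)N 2/2 ok
Row 4: (4,4)S 1/2 ok
Row 5: (5,1)S 0/0 ok · (5,3)S 1/1 ok · (5,4)S 2/3 ok · (5,6)N 0/1 unhappy
Row 6: (6,2)N 0/0 ok · (6,4)N 0/2 unhappy · (6,5)S 1/2 ok · (6,6)S 1/2 ok

(1,2), (2,1), (5,6), (6,4)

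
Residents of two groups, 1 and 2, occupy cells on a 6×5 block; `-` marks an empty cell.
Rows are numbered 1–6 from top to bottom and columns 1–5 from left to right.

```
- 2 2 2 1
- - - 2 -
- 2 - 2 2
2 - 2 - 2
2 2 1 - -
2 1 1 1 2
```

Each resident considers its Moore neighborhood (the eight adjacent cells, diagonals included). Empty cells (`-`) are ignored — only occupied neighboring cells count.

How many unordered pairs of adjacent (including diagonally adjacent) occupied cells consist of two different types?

Scan each occupied cell's neighbors to the right and below (and the two forward diagonals) so each pair is counted once.
Row 1: 2(1,2)–2(1,3)= 2(1,3)–2(1,4)= 2(1,3)–2(2,4)= 2(1,4)–1(1,5)≠ 2(1,4)–2(2,4)= 1(1,5)–2(2,4)≠  → 2/6 unlike.
Row 2: 2(2,4)–2(3,4)= 2(2,4)–2(3,5)=  → 0/2 unlike.
Row 3: 2(3,2)–2(4,3)= 2(3,2)–2(4,1)= 2(3,4)–2(3,5)= 2(3,4)–2(4,5)= 2(3,4)–2(4,3)= 2(3,5)–2(4,5)=  → 0/6 unlike.
Row 4: 2(4,1)–2(5,1)= 2(4,1)–2(5,2)= 2(4,3)–1(5,3)≠ 2(4,3)–2(5,2)=  → 1/4 unlike.
Row 5: 2(5,1)–2(5,2)= 2(5,1)–2(6,1)= 2(5,1)–1(6,2)≠ 2(5,2)–1(5,3)≠ 2(5,2)–1(6,2)≠ 2(5,2)–1(6,3)≠ 2(5,2)–2(6,1)= 1(5,3)–1(6,3)= 1(5,3)–1(6,4)= 1(5,3)–1(6,2)=  → 4/10 unlike.
Row 6: 2(6,1)–1(6,2)≠ 1(6,2)–1(6,3)= 1(6,3)–1(6,4)= 1(6,4)–2(6,5)≠  → 2/4 unlike.
Total adjacent occupied pairs: 32; unlike-type pairs: 9.

9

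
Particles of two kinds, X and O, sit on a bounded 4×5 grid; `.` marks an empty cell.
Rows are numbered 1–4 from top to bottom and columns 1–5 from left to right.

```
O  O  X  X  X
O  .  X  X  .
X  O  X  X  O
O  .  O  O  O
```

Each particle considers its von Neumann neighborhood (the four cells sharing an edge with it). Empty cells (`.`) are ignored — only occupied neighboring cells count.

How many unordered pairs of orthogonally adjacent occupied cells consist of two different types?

8

Scan each occupied cell's neighbors to the right and below so each pair is counted once.
Row 1: O(1,1)–O(1,2)= O(1,1)–O(2,1)= O(1,2)–X(1,3)≠ X(1,3)–X(1,4)= X(1,3)–X(2,3)= X(1,4)–X(1,5)= X(1,4)–X(2,4)=  → 1/7 unlike.
Row 2: O(2,1)–X(3,1)≠ X(2,3)–X(2,4)= X(2,3)–X(3,3)= X(2,4)–X(3,4)=  → 1/4 unlike.
Row 3: X(3,1)–O(3,2)≠ X(3,1)–O(4,1)≠ O(3,2)–X(3,3)≠ X(3,3)–X(3,4)= X(3,3)–O(4,3)≠ X(3,4)–O(3,5)≠ X(3,4)–O(4,4)≠ O(3,5)–O(4,5)=  → 6/8 unlike.
Row 4: O(4,3)–O(4,4)= O(4,4)–O(4,5)=  → 0/2 unlike.
Total adjacent occupied pairs: 21; unlike-type pairs: 8.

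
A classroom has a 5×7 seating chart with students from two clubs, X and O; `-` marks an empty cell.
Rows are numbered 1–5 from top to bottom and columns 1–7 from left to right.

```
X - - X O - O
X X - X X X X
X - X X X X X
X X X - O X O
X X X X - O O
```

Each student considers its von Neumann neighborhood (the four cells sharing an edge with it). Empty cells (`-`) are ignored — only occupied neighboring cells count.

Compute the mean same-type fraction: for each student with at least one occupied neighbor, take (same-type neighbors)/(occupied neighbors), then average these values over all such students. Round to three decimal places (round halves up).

(1,1)X 1/1
(1,4)X 1/2
(1,5)O 0/2
(1,7)O 0/1
(2,1)X 3/3
(2,2)X 1/1
(2,4)X 3/3
(2,5)X 3/4
(2,6)X 3/3
(2,7)X 2/3
(3,1)X 2/2
(3,3)X 2/2
(3,4)X 3/3
(3,5)X 3/4
(3,6)X 4/4
(3,7)X 2/3
(4,1)X 3/3
(4,2)X 3/3
(4,3)X 3/3
(4,5)O 0/2
(4,6)X 1/4
(4,7)O 1/3
(5,1)X 2/2
(5,2)X 3/3
(5,3)X 3/3
(5,4)X 1/1
(5,6)O 1/2
(5,7)O 2/2
Sum over 28 students: 1/1 + 1/2 + 0/2 + 0/1 + 3/3 + 1/1 + 3/3 + 3/4 + 3/3 + 2/3 + 2/2 + 2/2 + 3/3 + 3/4 + 4/4 + 2/3 + 3/3 + 3/3 + 3/3 + 0/2 + 1/4 + 1/3 + 2/2 + 3/3 + 3/3 + 1/1 + 1/2 + 2/2 = 257/12; mean = 257/12 ÷ 28 = 257/336 = 0.764880… → 0.765.

0.765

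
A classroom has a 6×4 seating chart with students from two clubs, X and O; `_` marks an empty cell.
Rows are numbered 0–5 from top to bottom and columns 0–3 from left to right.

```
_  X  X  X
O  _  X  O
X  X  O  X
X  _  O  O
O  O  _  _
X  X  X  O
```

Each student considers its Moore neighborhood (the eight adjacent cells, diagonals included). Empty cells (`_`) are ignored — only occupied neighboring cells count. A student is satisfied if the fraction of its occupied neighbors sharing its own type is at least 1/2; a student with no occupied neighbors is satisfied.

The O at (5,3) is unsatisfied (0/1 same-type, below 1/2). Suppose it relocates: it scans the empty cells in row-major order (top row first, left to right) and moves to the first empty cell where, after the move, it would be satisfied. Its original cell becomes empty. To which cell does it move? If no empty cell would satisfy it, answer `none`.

Vacating (5,3). Empty cells in order:
  (0,0): 1/2 same-type → satisfied — stop here.

(0,0)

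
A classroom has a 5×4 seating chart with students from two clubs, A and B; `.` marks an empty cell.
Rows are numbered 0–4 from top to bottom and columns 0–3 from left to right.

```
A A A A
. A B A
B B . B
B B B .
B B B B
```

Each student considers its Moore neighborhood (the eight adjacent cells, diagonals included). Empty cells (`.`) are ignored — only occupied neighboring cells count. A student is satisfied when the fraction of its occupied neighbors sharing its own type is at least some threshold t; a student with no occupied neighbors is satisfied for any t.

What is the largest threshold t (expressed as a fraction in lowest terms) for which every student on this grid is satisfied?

(0,0)A 2/2
(0,1)A 3/4
(0,2)A 4/5
(0,3)A 2/3
(1,1)A 3/6
(1,2)B 2/7
(1,3)A 2/4
(2,0)B 3/4
(2,1)B 5/6
(2,3)B 2/3
(3,0)B 5/5
(3,1)B 7/7
(3,2)B 6/6
(4,0)B 3/3
(4,1)B 5/5
(4,2)B 4/4
(4,3)B 2/2
The smallest same-type fraction is 2/7 at (1,2), which reduces to 2/7. Any threshold above that leaves this student unsatisfied.

2/7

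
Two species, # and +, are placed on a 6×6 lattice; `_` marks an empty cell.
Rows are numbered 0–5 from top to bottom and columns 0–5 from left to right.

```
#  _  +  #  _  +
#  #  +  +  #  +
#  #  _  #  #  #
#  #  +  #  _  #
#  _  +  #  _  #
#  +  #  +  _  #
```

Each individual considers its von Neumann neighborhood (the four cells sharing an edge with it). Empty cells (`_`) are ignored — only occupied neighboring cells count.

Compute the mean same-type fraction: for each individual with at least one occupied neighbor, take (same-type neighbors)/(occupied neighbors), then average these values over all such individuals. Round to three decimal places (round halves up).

Row 0: (0,0)# 1/1 · (0,2)+ 1/2 · (0,3)# 0/2 · (0,5)+ 1/1
Row 1: (1,0)# 3/3 · (1,1)# 2/3 · (1,2)+ 2/3 · (1,3)+ 1/4 · (1,4)# 1/3 · (1,5)+ 1/3
Row 2: (2,0)# 3/3 · (2,1)# 3/3 · (2,3)# 2/3 · (2,4)# 3/3 · (2,5)# 2/3
Row 3: (3,0)# 3/3 · (3,1)# 2/3 · (3,2)+ 1/3 · (3,3)# 2/3 · (3,5)# 2/2
Row 4: (4,0)# 2/2 · (4,2)+ 1/3 · (4,3)# 1/3 · (4,5)# 2/2
Row 5: (5,0)# 1/2 · (5,1)+ 0/2 · (5,2)# 0/3 · (5,3)+ 0/2 · (5,5)# 1/1
Sum over 29 individuals: 1/1 + 1/2 + 0/2 + 1/1 + 3/3 + 2/3 + 2/3 + 1/4 + 1/3 + 1/3 + 3/3 + 3/3 + 2/3 + 3/3 + 2/3 + 3/3 + 2/3 + 1/3 + 2/3 + 2/2 + 2/2 + 1/3 + 1/3 + 2/2 + 1/2 + 0/2 + 0/3 + 0/2 + 1/1 = 215/12; mean = 215/12 ÷ 29 = 215/348 = 0.617816… → 0.618.

0.618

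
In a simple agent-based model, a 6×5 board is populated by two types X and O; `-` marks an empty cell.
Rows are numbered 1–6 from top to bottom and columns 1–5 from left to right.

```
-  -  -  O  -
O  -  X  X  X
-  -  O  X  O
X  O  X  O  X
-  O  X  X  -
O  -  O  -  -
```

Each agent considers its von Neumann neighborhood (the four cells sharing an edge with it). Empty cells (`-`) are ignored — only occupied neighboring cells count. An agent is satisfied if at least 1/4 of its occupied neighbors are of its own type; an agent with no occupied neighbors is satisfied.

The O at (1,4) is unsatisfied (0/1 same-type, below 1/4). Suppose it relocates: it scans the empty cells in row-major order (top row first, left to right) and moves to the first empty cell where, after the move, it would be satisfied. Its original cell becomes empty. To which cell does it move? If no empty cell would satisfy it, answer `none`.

Vacating (1,4). Empty cells in order:
  (1,1): 1/1 same-type → satisfied — stop here.

(1,1)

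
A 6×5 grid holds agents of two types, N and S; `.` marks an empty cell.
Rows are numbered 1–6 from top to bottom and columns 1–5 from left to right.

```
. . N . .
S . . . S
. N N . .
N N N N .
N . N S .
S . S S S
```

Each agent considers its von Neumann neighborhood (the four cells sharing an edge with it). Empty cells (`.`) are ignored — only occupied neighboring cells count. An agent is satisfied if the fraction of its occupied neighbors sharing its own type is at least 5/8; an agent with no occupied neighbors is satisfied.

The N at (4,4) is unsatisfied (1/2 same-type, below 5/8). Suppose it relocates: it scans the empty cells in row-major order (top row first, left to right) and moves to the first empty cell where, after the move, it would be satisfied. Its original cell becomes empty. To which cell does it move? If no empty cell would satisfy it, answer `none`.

(1,2)

Vacating (4,4). Empty cells in order:
  (1,1): 0/1 same-type → still unsatisfied.
  (1,2): 1/1 same-type → satisfied — stop here.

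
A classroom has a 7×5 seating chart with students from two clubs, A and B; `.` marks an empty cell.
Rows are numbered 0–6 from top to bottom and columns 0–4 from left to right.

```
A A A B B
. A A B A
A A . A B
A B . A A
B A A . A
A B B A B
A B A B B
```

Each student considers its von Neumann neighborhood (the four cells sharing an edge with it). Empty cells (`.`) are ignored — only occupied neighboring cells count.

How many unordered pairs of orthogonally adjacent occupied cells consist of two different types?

25

Scan each occupied cell's neighbors to the right and below so each pair is counted once.
From row 0: 2 unlike of 8 pairs (running 2/8).
From row 1: 4 unlike of 6 pairs (running 6/14).
From row 2: 3 unlike of 6 pairs (running 9/20).
From row 3: 3 unlike of 5 pairs (running 12/25).
From row 4: 5 unlike of 6 pairs (running 17/31).
From row 5: 5 unlike of 9 pairs (running 22/40).
From row 6: 3 unlike of 4 pairs (running 25/44).
Total adjacent occupied pairs: 44; unlike-type pairs: 25.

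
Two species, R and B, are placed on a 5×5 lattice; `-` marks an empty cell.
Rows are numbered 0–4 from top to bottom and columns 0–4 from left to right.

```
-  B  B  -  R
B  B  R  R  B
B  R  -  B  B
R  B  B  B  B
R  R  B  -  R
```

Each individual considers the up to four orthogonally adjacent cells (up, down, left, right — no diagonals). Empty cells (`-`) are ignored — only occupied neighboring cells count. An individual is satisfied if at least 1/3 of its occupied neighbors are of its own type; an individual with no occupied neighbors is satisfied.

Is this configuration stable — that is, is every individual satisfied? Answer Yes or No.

No

Row 0: (0,1)B 2/2 ok · (0,2)B 1/2 ok · (0,4)R 0/1 unhappy
Row 1: (1,0)B 2/2 ok · (1,1)B 2/4 ok · (1,2)R 1/3 ok · (1,3)R 1/3 ok · (1,4)B 1/3 ok
Row 2: (2,0)B 1/3 ok · (2,1)R 0/3 unhappy · (2,3)B 2/3 ok · (2,4)B 3/3 ok
Row 3: (3,0)R 1/3 ok · (3,1)B 1/4 unhappy · (3,2)B 3/3 ok · (3,3)B 3/3 ok · (3,4)B 2/3 ok
Row 4: (4,0)R 2/2 ok · (4,1)R 1/3 ok · (4,2)B 1/2 ok · (4,4)R 0/1 unhappy
For instance (0,4) has only 0/1 same-type neighbors, below 1/3.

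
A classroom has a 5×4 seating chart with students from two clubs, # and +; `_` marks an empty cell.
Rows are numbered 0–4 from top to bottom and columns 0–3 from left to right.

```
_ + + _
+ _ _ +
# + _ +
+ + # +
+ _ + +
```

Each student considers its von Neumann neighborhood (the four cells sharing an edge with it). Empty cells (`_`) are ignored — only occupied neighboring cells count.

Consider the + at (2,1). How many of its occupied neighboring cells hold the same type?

Occupied neighbors of (2,1): (3,1)=+, (2,0)=#.
Same type (+): 1 of 2.

1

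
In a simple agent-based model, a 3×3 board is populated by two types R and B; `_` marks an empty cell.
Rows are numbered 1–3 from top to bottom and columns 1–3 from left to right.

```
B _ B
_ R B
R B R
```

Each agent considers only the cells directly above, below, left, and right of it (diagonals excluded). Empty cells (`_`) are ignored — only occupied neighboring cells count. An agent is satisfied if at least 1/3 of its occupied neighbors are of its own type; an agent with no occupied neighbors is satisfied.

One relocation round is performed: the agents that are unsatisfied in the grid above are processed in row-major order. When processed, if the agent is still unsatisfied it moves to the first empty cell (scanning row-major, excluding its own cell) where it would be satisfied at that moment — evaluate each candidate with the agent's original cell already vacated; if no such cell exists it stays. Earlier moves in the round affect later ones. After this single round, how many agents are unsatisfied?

0

Initially unsatisfied (in order): (2,2), (3,1), (3,2), (3,3).
  (2,2) → (2,1).
  (3,1): now satisfied by earlier moves; stays.
  (3,2) → (1,2).
  (3,3) → (2,2).
Resulting grid:
B B B
R R B
R _ _
All satisfied now.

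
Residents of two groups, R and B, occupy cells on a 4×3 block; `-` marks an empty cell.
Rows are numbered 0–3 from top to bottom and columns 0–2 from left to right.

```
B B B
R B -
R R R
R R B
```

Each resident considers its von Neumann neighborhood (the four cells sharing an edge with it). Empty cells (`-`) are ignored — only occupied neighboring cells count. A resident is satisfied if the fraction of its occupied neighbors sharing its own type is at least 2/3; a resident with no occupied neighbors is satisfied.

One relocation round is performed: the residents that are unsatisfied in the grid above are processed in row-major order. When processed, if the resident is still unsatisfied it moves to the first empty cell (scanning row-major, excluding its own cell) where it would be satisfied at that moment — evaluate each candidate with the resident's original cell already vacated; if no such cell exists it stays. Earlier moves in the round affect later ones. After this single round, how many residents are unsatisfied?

4

Initially unsatisfied (in order): (0,0), (1,0), (1,1), (2,2), (3,2).
  (0,0) → (1,2).
  (1,0): no empty cell satisfies it; stays.
  (1,1): no empty cell satisfies it; stays.
  (2,2): no empty cell satisfies it; stays.
  (3,2): no empty cell satisfies it; stays.
Resulting grid:
- B B
R B B
R R R
R R B
Unsatisfied now: (1,0), (1,1), (2,2), (3,2).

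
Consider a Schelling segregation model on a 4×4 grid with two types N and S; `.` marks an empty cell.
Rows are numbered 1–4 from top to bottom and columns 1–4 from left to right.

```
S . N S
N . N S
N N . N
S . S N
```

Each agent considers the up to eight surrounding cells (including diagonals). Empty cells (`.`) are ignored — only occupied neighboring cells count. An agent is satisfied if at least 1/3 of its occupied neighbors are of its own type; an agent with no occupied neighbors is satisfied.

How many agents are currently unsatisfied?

4

Row 1: (1,1)S 0/1 ✗ · (1,3)N 1/3 ✓ · (1,4)S 1/3 ✓
Row 2: (2,1)N 2/3 ✓ · (2,3)N 3/5 ✓ · (2,4)S 1/4 ✗
Row 3: (3,1)N 2/3 ✓ · (3,2)N 3/5 ✓ · (3,4)N 2/4 ✓
Row 4: (4,1)S 0/2 ✗ · (4,3)S 0/3 ✗ · (4,4)N 1/2 ✓
Unsatisfied: (1,1), (2,4), (4,1), (4,3) — 4 in total.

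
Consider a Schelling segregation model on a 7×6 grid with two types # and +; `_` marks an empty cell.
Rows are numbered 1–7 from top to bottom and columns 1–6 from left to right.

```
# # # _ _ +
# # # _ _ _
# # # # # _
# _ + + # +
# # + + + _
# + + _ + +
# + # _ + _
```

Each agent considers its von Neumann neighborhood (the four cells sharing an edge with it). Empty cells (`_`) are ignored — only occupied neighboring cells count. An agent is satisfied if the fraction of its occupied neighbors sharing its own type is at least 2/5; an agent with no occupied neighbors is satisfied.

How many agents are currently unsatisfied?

5

(1,1)# 2/2 ok
(1,2)# 3/3 ok
(1,3)# 2/2 ok
(1,6)+ 0/0 ok
(2,1)# 3/3 ok
(2,2)# 4/4 ok
(2,3)# 3/3 ok
(3,1)# 3/3 ok
(3,2)# 3/3 ok
(3,3)# 3/4 ok
(3,4)# 2/3 ok
(3,5)# 2/2 ok
(4,1)# 2/2 ok
(4,3)+ 2/3 ok
(4,4)+ 2/4 ok
(4,5)# 1/4 unhappy
(4,6)+ 0/1 unhappy
(5,1)# 3/3 ok
(5,2)# 1/3 unhappy
(5,3)+ 3/4 ok
(5,4)+ 3/3 ok
(5,5)+ 2/3 ok
(6,1)# 2/3 ok
(6,2)+ 2/4 ok
(6,3)+ 2/3 ok
(6,5)+ 3/3 ok
(6,6)+ 1/1 ok
(7,1)# 1/2 ok
(7,2)+ 1/3 unhappy
(7,3)# 0/2 unhappy
(7,5)+ 1/1 ok
Unsatisfied: (4,5), (4,6), (5,2), (7,2), (7,3) — 5 in total.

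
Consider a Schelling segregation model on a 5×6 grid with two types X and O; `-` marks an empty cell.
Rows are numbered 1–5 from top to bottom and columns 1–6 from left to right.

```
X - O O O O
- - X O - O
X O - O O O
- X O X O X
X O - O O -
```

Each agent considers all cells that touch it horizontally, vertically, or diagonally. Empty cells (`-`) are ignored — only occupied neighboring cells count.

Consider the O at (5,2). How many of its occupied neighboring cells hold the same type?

Occupied neighbors of (5,2): (4,2)=X, (4,3)=O, (5,1)=X.
Same type (O): 1 of 3.

1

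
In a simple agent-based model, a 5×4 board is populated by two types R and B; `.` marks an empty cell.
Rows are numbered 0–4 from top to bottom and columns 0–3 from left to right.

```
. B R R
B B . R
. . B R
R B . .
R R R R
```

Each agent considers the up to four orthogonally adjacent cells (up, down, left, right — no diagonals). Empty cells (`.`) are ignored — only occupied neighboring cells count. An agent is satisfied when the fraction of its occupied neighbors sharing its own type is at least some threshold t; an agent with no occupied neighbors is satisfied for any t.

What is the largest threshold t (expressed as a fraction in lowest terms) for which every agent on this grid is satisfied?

0/1

(0,1)B 1/2
(0,2)R 1/2
(0,3)R 2/2
(1,0)B 1/1
(1,1)B 2/2
(1,3)R 2/2
(2,2)B 0/1
(2,3)R 1/2
(3,0)R 1/2
(3,1)B 0/2
(4,0)R 2/2
(4,1)R 2/3
(4,2)R 2/2
(4,3)R 1/1
The smallest same-type fraction is 0/1 at (2,2), which reduces to 0/1. Any threshold above that leaves this agent unsatisfied.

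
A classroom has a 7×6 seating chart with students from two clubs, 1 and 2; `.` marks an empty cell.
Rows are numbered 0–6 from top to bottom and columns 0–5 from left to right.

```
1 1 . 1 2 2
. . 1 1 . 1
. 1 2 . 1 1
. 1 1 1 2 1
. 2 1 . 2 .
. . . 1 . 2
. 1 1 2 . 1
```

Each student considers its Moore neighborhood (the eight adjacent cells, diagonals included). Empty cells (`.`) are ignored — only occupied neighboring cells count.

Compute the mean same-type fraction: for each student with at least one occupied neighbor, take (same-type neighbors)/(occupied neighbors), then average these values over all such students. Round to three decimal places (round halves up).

0.538

Row 0: (0,0)1 1/1 · (0,1)1 2/2 · (0,3)1 2/3 · (0,4)2 1/4 · (0,5)2 1/2
Row 1: (1,2)1 4/5 · (1,3)1 3/5 · (1,5)1 2/4
Row 2: (2,1)1 3/4 · (2,2)2 0/6 · (2,4)1 5/6 · (2,5)1 3/4
Row 3: (3,1)1 3/5 · (3,2)1 4/6 · (3,3)1 3/6 · (3,4)2 1/5 · (3,5)1 2/4
Row 4: (4,1)2 0/3 · (4,2)1 4/5 · (4,4)2 2/5
Row 5: (5,3)1 2/4 · (5,5)2 1/2
Row 6: (6,1)1 1/1 · (6,2)1 2/3 · (6,3)2 0/2 · (6,5)1 0/1
Sum over 26 students: 1/1 + 2/2 + 2/3 + 1/4 + 1/2 + 4/5 + 3/5 + 2/4 + 3/4 + 0/6 + 5/6 + 3/4 + 3/5 + 4/6 + 3/6 + 1/5 + 2/4 + 0/3 + 4/5 + 2/5 + 2/4 + 1/2 + 1/1 + 2/3 + 0/2 + 0/1 = 839/60; mean = 839/60 ÷ 26 = 839/1560 = 0.537820… → 0.538.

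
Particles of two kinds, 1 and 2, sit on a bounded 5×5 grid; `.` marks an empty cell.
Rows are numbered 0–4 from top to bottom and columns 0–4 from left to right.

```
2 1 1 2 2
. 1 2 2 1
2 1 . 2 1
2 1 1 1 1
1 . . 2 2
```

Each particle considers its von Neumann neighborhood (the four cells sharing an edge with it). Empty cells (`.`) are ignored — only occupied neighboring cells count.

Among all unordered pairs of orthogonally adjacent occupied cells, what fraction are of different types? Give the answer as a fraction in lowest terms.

13/28

Scan each occupied cell's neighbors to the right and below so each pair is counted once.
From row 0: 4 unlike of 8 pairs (running 4/8).
From row 1: 2 unlike of 6 pairs (running 6/14).
From row 2: 3 unlike of 6 pairs (running 9/20).
From row 3: 4 unlike of 7 pairs (running 13/27).
From row 4: 0 unlike of 1 pairs (running 13/28).
Total adjacent occupied pairs: 28; unlike-type pairs: 13.
13/28 is already in lowest terms.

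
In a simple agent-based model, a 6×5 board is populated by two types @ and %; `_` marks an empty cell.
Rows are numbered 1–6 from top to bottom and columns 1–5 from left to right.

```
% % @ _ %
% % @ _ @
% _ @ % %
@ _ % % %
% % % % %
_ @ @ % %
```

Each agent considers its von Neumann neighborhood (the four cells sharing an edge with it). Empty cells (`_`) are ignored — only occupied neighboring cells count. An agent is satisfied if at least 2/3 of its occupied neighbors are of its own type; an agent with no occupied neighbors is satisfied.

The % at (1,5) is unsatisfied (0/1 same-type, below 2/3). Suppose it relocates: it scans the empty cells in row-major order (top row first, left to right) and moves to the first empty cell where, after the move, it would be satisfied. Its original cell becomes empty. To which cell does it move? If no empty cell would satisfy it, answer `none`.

Vacating (1,5). Empty cells in order:
  (1,4): 0/1 same-type → still unsatisfied.
  (2,4): 1/3 same-type → still unsatisfied.
  (3,2): 2/3 same-type → satisfied — stop here.

(3,2)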